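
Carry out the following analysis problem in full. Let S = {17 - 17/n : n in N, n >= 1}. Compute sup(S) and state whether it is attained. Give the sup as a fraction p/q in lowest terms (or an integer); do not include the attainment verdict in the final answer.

Analysis:
- Values: 0, 17/2, 34/3, 51/4, ... strictly increasing.
- Minimum is 0 (n=1); inf = 0 (attained).
- 17 - 17/n -> 17 from below; sup = 17, not attained.
Conclusion: sup(S) = 17, not attained in S.

17


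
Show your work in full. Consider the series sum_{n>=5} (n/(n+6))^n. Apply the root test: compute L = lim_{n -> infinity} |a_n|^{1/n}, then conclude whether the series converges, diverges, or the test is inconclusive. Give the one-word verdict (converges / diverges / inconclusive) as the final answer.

Let a_n denote the general term. Form |a_n|^(1/n) and simplify:
|a_n|^(1/n) = n/(n + 6)
Take the limit as n -> infinity: L = 1.
Since L = 1, the root test is inconclusive. (In fact a_n = (n/(n+6))^n -> e^(-6) != 0, so the nth-term test shows divergence; but the root test itself gives no conclusion.)

inconclusive


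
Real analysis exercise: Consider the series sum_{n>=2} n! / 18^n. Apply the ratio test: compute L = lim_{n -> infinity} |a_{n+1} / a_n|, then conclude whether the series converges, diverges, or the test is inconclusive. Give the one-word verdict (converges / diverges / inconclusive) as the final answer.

Let a_n denote the general term. Form the ratio a_{n+1}/a_n and simplify:
a_{n+1}/a_n = n/18 + 1/18
Take the limit as n -> infinity: L = infinity.
Since L = infinity > 1 (or L = infinity), the ratio test implies the series diverges.

diverges


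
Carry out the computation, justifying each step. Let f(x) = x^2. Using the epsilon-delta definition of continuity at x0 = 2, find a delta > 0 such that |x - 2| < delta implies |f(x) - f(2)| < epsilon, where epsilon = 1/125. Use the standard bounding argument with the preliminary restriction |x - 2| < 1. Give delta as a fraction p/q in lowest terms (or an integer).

Factor: |x^2 - (2)^2| = |x - 2| * |x + 2|.
Impose |x - 2| < 1 first. Then |x + 2| = |(x - 2) + 2*(2)| <= |x - 2| + 2*|2| < 1 + 4 = 5.
So |x^2 - (2)^2| < delta * 5.
We need delta * 5 <= 1/125, i.e. delta <= 1/125/5 = 1/625.
Since 1/625 < 1, this is tighter than 1; take delta = 1/625.
So delta = 1/625 works.

1/625


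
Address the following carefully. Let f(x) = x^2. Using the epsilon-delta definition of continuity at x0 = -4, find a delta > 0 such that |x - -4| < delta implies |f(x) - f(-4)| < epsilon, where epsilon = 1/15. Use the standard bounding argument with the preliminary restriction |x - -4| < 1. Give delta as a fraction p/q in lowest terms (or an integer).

Factor: |x^2 - (-4)^2| = |x - -4| * |x + -4|.
Impose |x - -4| < 1 first. Then |x + -4| = |(x - -4) + 2*(-4)| <= |x - -4| + 2*|-4| < 1 + 8 = 9.
So |x^2 - (-4)^2| < delta * 9.
We need delta * 9 <= 1/15, i.e. delta <= 1/15/9 = 1/135.
Since 1/135 < 1, this is tighter than 1; take delta = 1/135.
So delta = 1/135 works.

1/135


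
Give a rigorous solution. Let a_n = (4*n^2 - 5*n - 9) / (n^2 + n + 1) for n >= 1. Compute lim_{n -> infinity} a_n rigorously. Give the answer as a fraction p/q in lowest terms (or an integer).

Divide numerator and denominator by n^2, the highest power:
numerator / n^2 = 4 - 5/n - 9/n^2
denominator / n^2 = 1 + 1/n + n^(-2)
As n -> infinity, all terms of the form c/n^k (k >= 1) tend to 0.
So numerator / n^2 -> 4 and denominator / n^2 -> 1.
Therefore lim a_n = 4.

4


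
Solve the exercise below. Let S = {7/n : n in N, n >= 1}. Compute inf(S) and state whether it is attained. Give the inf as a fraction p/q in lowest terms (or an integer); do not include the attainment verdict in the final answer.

Analysis:
- Values: 7, 7/2, 7/3, 7/4, ... strictly decreasing.
- The maximum is 7 (n=1); sup = 7 (attained).
- The set is bounded below by 0; 7/n -> 0 so 0 is the greatest lower bound.
- 0 is not in the set, so inf = 0 is not attained.
Conclusion: inf(S) = 0, not attained in S.

0


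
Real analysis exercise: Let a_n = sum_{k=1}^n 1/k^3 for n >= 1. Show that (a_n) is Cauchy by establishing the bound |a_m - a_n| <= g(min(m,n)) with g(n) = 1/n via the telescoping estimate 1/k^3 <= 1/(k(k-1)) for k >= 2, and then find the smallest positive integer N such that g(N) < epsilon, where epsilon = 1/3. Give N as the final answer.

For m > n >= 1: |a_m - a_n| = sum_{k=n+1}^m 1/k^3.
Use 1/k^3 <= 1/(k(k-1)) = 1/(k-1) - 1/k for k >= 2 (which holds since k^3 >= k^2 >= k(k-1) for k >= 2):
sum_{k=n+1}^m 1/k^3 <= sum_{k=n+1}^m (1/(k-1) - 1/k) = 1/n - 1/m <= 1/n.
By symmetry the same bound holds with n,m swapped, so |a_m - a_n| <= 1/min(m,n) = g(min(m,n)). Since g(n) -> 0, (a_n) is Cauchy.
Now solve g(N) < 1/3: 1/N < 1/3 <=> N > 1/(1/3) = 3.
The smallest integer strictly greater than 3 is N = 4.
Check: g(4) = 1/4 < 1/3; g(3) = 1/3 >= 1/3. So N = 4.

4


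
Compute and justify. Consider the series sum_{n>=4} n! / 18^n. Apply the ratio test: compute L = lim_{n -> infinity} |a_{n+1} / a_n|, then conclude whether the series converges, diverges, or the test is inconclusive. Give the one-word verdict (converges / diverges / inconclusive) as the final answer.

Let a_n denote the general term. Form the ratio a_{n+1}/a_n and simplify:
a_{n+1}/a_n = n/18 + 1/18
Take the limit as n -> infinity: L = infinity.
Since L = infinity > 1 (or L = infinity), the ratio test implies the series diverges.

diverges


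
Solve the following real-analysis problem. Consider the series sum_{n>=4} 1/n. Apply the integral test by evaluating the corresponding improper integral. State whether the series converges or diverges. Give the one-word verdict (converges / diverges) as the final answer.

Let f(x) = 1/x. Then f is positive, continuous, and decreasing on [4, infinity), so the integral test applies.
Compute the improper integral int_{4}^infinity f(x) dx:
  antiderivative F(x) = log(x).
  As x -> infinity, log(x) -> infinity.
  So int = infinity - log(4) = infinity. By the integral test, the series diverges.

diverges


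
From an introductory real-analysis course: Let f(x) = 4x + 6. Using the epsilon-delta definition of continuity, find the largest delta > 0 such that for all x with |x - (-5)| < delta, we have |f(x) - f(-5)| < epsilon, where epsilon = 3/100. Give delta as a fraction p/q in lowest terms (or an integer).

We compute f(-5) = 4*(-5) + 6 = -14.
|f(x) - f(-5)| = |4x + 6 - (-14)| = |4(x - (-5))| = 4|x - (-5)|.
We need 4|x - (-5)| < 3/100, i.e. |x - (-5)| < 3/100 / 4 = 3/400.
So any delta <= 3/400 works. Conversely, if delta > 3/400, then x = -5 + 3/400 satisfies |x - (-5)| = 3/400 < delta but |f(x) - f(-5)| = 4 * 3/400 = 3/100, which is not < 3/100; so no larger delta works.
Hence the largest such delta is 3/400.

3/400


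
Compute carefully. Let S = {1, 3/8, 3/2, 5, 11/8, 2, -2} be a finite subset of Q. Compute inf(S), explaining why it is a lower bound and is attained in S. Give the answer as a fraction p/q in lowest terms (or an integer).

S is finite, so inf(S) = min(S).
Sorted increasing:
-2, 3/8, 1, 11/8, 3/2, 2, 5
The extremum is -2.
For every x in S, x >= -2. And -2 is in S, so it is attained.
Therefore inf(S) = -2.

-2


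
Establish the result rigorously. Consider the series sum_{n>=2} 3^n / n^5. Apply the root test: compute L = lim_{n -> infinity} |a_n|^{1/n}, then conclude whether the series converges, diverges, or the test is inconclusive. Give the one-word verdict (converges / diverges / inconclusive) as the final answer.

Let a_n denote the general term. Form |a_n|^(1/n) and simplify:
|a_n|^(1/n) = 3/n^(5/n)
Take the limit as n -> infinity: L = 3.
Since L = 3 > 1, the root test implies divergence.

diverges


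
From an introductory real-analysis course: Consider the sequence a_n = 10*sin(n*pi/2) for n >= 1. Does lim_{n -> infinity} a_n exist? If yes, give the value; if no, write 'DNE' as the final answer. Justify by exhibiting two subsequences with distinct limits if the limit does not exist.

Examine the behaviour of a_n along subsequences.
a_{4k+1} = 10*sin(pi/2 + 2k*pi) = 10 -> 10. a_{4k+3} = 10*sin(3pi/2 + 2k*pi) = -10 -> -10.
Since these two subsequential limits are 10 and -10, distinct, the full sequence cannot converge (a convergent sequence has all subsequences tending to the same limit). So lim a_n does not exist.

DNE


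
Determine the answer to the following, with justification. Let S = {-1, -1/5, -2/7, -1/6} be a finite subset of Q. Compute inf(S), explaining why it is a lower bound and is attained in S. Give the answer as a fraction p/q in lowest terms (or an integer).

S is finite, so inf(S) = min(S).
Sorted increasing:
-1, -2/7, -1/5, -1/6
The extremum is -1.
For every x in S, x >= -1. And -1 is in S, so it is attained.
Therefore inf(S) = -1.

-1


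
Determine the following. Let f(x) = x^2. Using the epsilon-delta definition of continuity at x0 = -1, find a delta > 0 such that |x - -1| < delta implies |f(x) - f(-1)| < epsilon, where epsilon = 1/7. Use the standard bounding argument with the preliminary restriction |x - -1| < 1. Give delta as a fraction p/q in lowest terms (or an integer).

Factor: |x^2 - (-1)^2| = |x - -1| * |x + -1|.
Impose |x - -1| < 1 first. Then |x + -1| = |(x - -1) + 2*(-1)| <= |x - -1| + 2*|-1| < 1 + 2 = 3.
So |x^2 - (-1)^2| < delta * 3.
We need delta * 3 <= 1/7, i.e. delta <= 1/7/3 = 1/21.
Since 1/21 < 1, this is tighter than 1; take delta = 1/21.
So delta = 1/21 works.

1/21


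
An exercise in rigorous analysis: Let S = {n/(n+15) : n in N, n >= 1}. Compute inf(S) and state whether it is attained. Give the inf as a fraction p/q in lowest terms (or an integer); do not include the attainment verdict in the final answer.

Analysis:
- Values: 1/16, 2/17, 1/6, 4/19, ... strictly increasing.
- Minimum is 1/16 (n=1); inf = 1/16 (attained).
- n/(n+15) = 1 - 15/(n+15) -> 1 from below as n -> infinity, and never equals 1.
- So sup = 1 (not attained).
Conclusion: inf(S) = 1/16, attained in S.

1/16


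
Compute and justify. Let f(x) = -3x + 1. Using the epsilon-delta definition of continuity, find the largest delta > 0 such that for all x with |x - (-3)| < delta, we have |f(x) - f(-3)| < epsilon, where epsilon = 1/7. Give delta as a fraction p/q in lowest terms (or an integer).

We compute f(-3) = -3*(-3) + 1 = 10.
|f(x) - f(-3)| = |-3x + 1 - (10)| = |-3(x - (-3))| = 3|x - (-3)|.
We need 3|x - (-3)| < 1/7, i.e. |x - (-3)| < 1/7 / 3 = 1/21.
So any delta <= 1/21 works. Conversely, if delta > 1/21, then x = -3 + 1/21 satisfies |x - (-3)| = 1/21 < delta but |f(x) - f(-3)| = 3 * 1/21 = 1/7, which is not < 1/7; so no larger delta works.
Hence the largest such delta is 1/21.

1/21


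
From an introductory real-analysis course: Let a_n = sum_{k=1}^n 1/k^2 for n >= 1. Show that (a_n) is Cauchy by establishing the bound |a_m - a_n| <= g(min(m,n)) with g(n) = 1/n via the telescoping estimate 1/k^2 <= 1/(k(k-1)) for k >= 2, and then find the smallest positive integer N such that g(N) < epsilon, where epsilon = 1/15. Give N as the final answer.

For m > n >= 1: |a_m - a_n| = sum_{k=n+1}^m 1/k^2.
Use 1/k^2 <= 1/(k(k-1)) = 1/(k-1) - 1/k for k >= 2:
sum_{k=n+1}^m 1/k^2 <= sum_{k=n+1}^m (1/(k-1) - 1/k) = 1/n - 1/m <= 1/n.
By symmetry the same bound holds with n,m swapped, so |a_m - a_n| <= 1/min(m,n) = g(min(m,n)). Since g(n) -> 0, (a_n) is Cauchy.
Now solve g(N) < 1/15: 1/N < 1/15 <=> N > 1/(1/15) = 15.
The smallest integer strictly greater than 15 is N = 16.
Check: g(16) = 1/16 < 1/15; g(15) = 1/15 >= 1/15. So N = 16.

16


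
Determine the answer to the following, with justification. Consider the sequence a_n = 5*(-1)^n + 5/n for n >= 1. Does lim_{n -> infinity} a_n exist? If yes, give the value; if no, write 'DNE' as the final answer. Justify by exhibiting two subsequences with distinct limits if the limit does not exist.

Examine the behaviour of a_n along subsequences.
a_{2k} = 5 + 5/(2k) -> 5. a_{2k+1} = -5 + 5/(2k+1) -> -5.
Since these two subsequential limits are 5 and -5, distinct, the full sequence cannot converge (a convergent sequence has all subsequences tending to the same limit). So lim a_n does not exist.

DNE


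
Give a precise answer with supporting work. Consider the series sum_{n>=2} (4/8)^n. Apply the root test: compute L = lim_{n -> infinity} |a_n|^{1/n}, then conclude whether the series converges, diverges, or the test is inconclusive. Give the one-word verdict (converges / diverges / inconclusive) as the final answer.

Let a_n denote the general term. Form |a_n|^(1/n) and simplify:
|a_n|^(1/n) = 1/2
Take the limit as n -> infinity: L = 1/2.
Since L = 1/2 < 1, the root test implies convergence.

converges


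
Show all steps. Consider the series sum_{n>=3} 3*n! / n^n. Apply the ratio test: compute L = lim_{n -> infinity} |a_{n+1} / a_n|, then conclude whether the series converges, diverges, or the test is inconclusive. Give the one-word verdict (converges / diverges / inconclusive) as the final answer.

Let a_n denote the general term. Form the ratio a_{n+1}/a_n and simplify:
a_{n+1}/a_n = (n/(n + 1))^n
Take the limit as n -> infinity: L = exp(-1).
Since L = exp(-1) < 1, the ratio test implies the series converges.

converges


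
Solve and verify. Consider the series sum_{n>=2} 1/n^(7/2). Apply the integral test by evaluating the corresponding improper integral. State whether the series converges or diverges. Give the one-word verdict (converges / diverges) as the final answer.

Let f(x) = x^(-7/2). Then f is positive, continuous, and decreasing on [2, infinity), so the integral test applies.
Compute the improper integral int_{2}^infinity f(x) dx:
  antiderivative F(x) = -2/(5*x^(5/2)).
  As x -> infinity, F(x) -> 0 (since p = 7/2 > 1).
  So int = F(infinity) - F(2) = 0 - (-sqrt(2)/20) = sqrt(2)/20.
  Finite, so by the integral test, the series converges.

converges


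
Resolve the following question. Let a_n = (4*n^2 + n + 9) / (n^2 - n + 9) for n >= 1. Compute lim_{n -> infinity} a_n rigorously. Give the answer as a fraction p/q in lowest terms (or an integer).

Divide numerator and denominator by n^2, the highest power:
numerator / n^2 = 4 + 1/n + 9/n^2
denominator / n^2 = 1 - 1/n + 9/n^2
As n -> infinity, all terms of the form c/n^k (k >= 1) tend to 0.
So numerator / n^2 -> 4 and denominator / n^2 -> 1.
Therefore lim a_n = 4.

4


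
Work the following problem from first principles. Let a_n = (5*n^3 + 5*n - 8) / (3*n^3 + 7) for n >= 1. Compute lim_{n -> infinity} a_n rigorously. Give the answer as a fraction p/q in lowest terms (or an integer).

Divide numerator and denominator by n^3, the highest power:
numerator / n^3 = 5 + 5/n^2 - 8/n^3
denominator / n^3 = 3 + 7/n^3
As n -> infinity, all terms of the form c/n^k (k >= 1) tend to 0.
So numerator / n^3 -> 5 and denominator / n^3 -> 3.
Therefore lim a_n = 5/3.

5/3


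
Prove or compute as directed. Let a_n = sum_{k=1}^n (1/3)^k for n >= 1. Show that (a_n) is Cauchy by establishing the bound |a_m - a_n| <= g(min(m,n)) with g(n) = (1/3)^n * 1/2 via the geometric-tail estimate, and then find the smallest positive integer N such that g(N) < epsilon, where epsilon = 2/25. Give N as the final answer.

For m > n >= 1: |a_m - a_n| = sum_{k=n+1}^m (1/3)^k < sum_{k=n+1}^infinity (1/3)^k = (1/3)^(n+1) / (1 - 1/3) = (1/3)^n * (1/3) * (3/2) = (1/3)^n * 1/2.
So g(n) = (1/3)^n / 2. Since g(n) -> 0, (a_n) is Cauchy.
Now solve g(N) < 2/25: (1/3)^N / 2 < 2/25 <=> 3^N > 1 / (2 * 2/25) = 25/4.
Check powers of 3: 3^1 = 3 <= 25/4, 3^2 = 9 > 25/4.
So the smallest such N is 2. Check: g(2) = 1/(2 * 9) = 1/18 < 2/25.

2


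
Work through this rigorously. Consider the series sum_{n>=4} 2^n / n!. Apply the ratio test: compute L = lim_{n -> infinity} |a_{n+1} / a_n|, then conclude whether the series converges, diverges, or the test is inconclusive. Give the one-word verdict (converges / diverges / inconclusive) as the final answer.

Let a_n denote the general term. Form the ratio a_{n+1}/a_n and simplify:
a_{n+1}/a_n = 2/(n + 1)
Take the limit as n -> infinity: L = 0.
Since L = 0 < 1, the ratio test implies the series converges.

converges


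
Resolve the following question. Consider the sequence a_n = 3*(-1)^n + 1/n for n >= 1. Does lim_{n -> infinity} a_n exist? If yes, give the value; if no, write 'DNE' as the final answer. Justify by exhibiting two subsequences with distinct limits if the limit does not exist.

Examine the behaviour of a_n along subsequences.
a_{2k} = 3 + 1/(2k) -> 3. a_{2k+1} = -3 + 1/(2k+1) -> -3.
Since these two subsequential limits are 3 and -3, distinct, the full sequence cannot converge (a convergent sequence has all subsequences tending to the same limit). So lim a_n does not exist.

DNE


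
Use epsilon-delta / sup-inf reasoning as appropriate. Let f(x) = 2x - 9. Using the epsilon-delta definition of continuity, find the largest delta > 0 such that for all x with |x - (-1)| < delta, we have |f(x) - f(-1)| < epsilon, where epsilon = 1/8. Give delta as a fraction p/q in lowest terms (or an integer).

We compute f(-1) = 2*(-1) - 9 = -11.
|f(x) - f(-1)| = |2x - 9 - (-11)| = |2(x - (-1))| = 2|x - (-1)|.
We need 2|x - (-1)| < 1/8, i.e. |x - (-1)| < 1/8 / 2 = 1/16.
So any delta <= 1/16 works. Conversely, if delta > 1/16, then x = -1 + 1/16 satisfies |x - (-1)| = 1/16 < delta but |f(x) - f(-1)| = 2 * 1/16 = 1/8, which is not < 1/8; so no larger delta works.
Hence the largest such delta is 1/16.

1/16


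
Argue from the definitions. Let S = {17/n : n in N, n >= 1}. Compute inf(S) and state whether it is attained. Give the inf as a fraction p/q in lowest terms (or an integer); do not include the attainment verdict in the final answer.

Analysis:
- Values: 17, 17/2, 17/3, 17/4, ... strictly decreasing.
- The maximum is 17 (n=1); sup = 17 (attained).
- The set is bounded below by 0; 17/n -> 0 so 0 is the greatest lower bound.
- 0 is not in the set, so inf = 0 is not attained.
Conclusion: inf(S) = 0, not attained in S.

0


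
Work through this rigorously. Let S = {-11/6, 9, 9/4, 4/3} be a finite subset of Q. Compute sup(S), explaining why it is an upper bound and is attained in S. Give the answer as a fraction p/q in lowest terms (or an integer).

S is finite, so sup(S) = max(S).
Sorted decreasing:
9, 9/4, 4/3, -11/6
The extremum is 9.
For every x in S, x <= 9. And 9 is in S, so it is attained.
Therefore sup(S) = 9.

9


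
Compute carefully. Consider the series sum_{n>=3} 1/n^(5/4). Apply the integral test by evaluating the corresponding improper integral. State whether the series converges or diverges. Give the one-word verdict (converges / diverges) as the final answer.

Let f(x) = x^(-5/4). Then f is positive, continuous, and decreasing on [3, infinity), so the integral test applies.
Compute the improper integral int_{3}^infinity f(x) dx:
  antiderivative F(x) = -4/x^(1/4).
  As x -> infinity, F(x) -> 0 (since p = 5/4 > 1).
  So int = F(infinity) - F(3) = 0 - (-4*3^(3/4)/3) = 4*3^(3/4)/3.
  Finite, so by the integral test, the series converges.

converges


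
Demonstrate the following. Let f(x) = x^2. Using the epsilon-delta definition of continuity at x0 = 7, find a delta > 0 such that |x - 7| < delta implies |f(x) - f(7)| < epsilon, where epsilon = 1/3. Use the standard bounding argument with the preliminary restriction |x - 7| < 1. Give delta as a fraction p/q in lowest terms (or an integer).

Factor: |x^2 - (7)^2| = |x - 7| * |x + 7|.
Impose |x - 7| < 1 first. Then |x + 7| = |(x - 7) + 2*(7)| <= |x - 7| + 2*|7| < 1 + 14 = 15.
So |x^2 - (7)^2| < delta * 15.
We need delta * 15 <= 1/3, i.e. delta <= 1/3/15 = 1/45.
Since 1/45 < 1, this is tighter than 1; take delta = 1/45.
So delta = 1/45 works.

1/45


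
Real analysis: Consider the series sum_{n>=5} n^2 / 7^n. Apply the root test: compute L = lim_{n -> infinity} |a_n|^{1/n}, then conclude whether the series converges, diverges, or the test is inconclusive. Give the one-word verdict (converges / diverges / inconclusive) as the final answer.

Let a_n denote the general term. Form |a_n|^(1/n) and simplify:
|a_n|^(1/n) = n^(2/n)/7
Take the limit as n -> infinity: L = 1/7.
Since L = 1/7 < 1, the root test implies convergence.

converges


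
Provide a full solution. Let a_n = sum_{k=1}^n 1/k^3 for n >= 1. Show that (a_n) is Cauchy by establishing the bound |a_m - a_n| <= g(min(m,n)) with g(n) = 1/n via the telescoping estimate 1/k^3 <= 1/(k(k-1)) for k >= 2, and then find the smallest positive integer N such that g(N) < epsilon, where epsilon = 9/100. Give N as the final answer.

For m > n >= 1: |a_m - a_n| = sum_{k=n+1}^m 1/k^3.
Use 1/k^3 <= 1/(k(k-1)) = 1/(k-1) - 1/k for k >= 2 (which holds since k^3 >= k^2 >= k(k-1) for k >= 2):
sum_{k=n+1}^m 1/k^3 <= sum_{k=n+1}^m (1/(k-1) - 1/k) = 1/n - 1/m <= 1/n.
By symmetry the same bound holds with n,m swapped, so |a_m - a_n| <= 1/min(m,n) = g(min(m,n)). Since g(n) -> 0, (a_n) is Cauchy.
Now solve g(N) < 9/100: 1/N < 9/100 <=> N > 1/(9/100) = 100/9.
The smallest integer strictly greater than 100/9 is N = 12.
Check: g(12) = 1/12 < 9/100; g(11) = 1/11 >= 9/100. So N = 12.

12


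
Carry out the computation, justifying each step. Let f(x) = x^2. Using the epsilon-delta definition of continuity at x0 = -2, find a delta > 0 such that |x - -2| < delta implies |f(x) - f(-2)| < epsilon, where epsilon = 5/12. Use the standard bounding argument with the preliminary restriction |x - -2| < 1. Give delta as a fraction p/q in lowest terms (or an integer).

Factor: |x^2 - (-2)^2| = |x - -2| * |x + -2|.
Impose |x - -2| < 1 first. Then |x + -2| = |(x - -2) + 2*(-2)| <= |x - -2| + 2*|-2| < 1 + 4 = 5.
So |x^2 - (-2)^2| < delta * 5.
We need delta * 5 <= 5/12, i.e. delta <= 5/12/5 = 1/12.
Since 1/12 < 1, this is tighter than 1; take delta = 1/12.
So delta = 1/12 works.

1/12


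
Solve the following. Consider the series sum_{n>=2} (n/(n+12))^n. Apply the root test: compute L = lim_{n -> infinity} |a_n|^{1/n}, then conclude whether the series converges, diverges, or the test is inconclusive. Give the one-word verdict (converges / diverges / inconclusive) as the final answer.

Let a_n denote the general term. Form |a_n|^(1/n) and simplify:
|a_n|^(1/n) = n/(n + 12)
Take the limit as n -> infinity: L = 1.
Since L = 1, the root test is inconclusive. (In fact a_n = (n/(n+12))^n -> e^(-12) != 0, so the nth-term test shows divergence; but the root test itself gives no conclusion.)

inconclusive


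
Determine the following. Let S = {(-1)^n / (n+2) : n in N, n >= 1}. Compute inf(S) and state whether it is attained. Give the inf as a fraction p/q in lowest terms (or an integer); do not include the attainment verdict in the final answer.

Analysis:
- Values: -1/3, 1/4, -1/5, 1/6, -1/7, ...
- Positive terms (even n): 1/(2+2), 1/(4+2), ... decreasing -> max = 1/4 (n=2).
- Negative terms (odd n): -1/(1+2), -1/(3+2), ... increasing -> min = -1/3 (n=1).
- So sup = 1/4 (attained at n=2); inf = -1/3 (attained at n=1).
Conclusion: inf(S) = -1/3, attained in S.

-1/3


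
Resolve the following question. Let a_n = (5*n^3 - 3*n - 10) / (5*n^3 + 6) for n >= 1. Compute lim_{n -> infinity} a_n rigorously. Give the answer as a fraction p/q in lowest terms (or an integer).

Divide numerator and denominator by n^3, the highest power:
numerator / n^3 = 5 - 3/n^2 - 10/n^3
denominator / n^3 = 5 + 6/n^3
As n -> infinity, all terms of the form c/n^k (k >= 1) tend to 0.
So numerator / n^3 -> 5 and denominator / n^3 -> 5.
Therefore lim a_n = 1.

1


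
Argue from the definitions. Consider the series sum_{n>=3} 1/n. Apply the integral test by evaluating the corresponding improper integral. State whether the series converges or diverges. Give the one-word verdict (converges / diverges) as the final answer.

Let f(x) = 1/x. Then f is positive, continuous, and decreasing on [3, infinity), so the integral test applies.
Compute the improper integral int_{3}^infinity f(x) dx:
  antiderivative F(x) = log(x).
  As x -> infinity, log(x) -> infinity.
  So int = infinity - log(3) = infinity. By the integral test, the series diverges.

diverges


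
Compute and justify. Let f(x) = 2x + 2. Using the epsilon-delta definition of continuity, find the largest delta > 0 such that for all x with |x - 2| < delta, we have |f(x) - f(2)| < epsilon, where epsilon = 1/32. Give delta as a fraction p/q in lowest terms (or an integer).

We compute f(2) = 2*(2) + 2 = 6.
|f(x) - f(2)| = |2x + 2 - (6)| = |2(x - 2)| = 2|x - 2|.
We need 2|x - 2| < 1/32, i.e. |x - 2| < 1/32 / 2 = 1/64.
So any delta <= 1/64 works. Conversely, if delta > 1/64, then x = 2 + 1/64 satisfies |x - 2| = 1/64 < delta but |f(x) - f(2)| = 2 * 1/64 = 1/32, which is not < 1/32; so no larger delta works.
Hence the largest such delta is 1/64.

1/64


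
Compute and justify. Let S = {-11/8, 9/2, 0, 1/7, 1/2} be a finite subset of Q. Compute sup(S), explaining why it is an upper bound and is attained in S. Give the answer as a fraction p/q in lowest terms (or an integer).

S is finite, so sup(S) = max(S).
Sorted decreasing:
9/2, 1/2, 1/7, 0, -11/8
The extremum is 9/2.
For every x in S, x <= 9/2. And 9/2 is in S, so it is attained.
Therefore sup(S) = 9/2.

9/2


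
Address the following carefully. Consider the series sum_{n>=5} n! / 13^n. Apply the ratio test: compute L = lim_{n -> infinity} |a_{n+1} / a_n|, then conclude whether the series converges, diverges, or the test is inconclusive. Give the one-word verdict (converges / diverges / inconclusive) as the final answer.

Let a_n denote the general term. Form the ratio a_{n+1}/a_n and simplify:
a_{n+1}/a_n = n/13 + 1/13
Take the limit as n -> infinity: L = infinity.
Since L = infinity > 1 (or L = infinity), the ratio test implies the series diverges.

diverges


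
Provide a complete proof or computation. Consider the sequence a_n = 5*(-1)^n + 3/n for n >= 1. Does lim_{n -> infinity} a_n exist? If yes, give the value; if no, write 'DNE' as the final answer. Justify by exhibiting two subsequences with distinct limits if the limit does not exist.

Examine the behaviour of a_n along subsequences.
a_{2k} = 5 + 3/(2k) -> 5. a_{2k+1} = -5 + 3/(2k+1) -> -5.
Since these two subsequential limits are 5 and -5, distinct, the full sequence cannot converge (a convergent sequence has all subsequences tending to the same limit). So lim a_n does not exist.

DNE


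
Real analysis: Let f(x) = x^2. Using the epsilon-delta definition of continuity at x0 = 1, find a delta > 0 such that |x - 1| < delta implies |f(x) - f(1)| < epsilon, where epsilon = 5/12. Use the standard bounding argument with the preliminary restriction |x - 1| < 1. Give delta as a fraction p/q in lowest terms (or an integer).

Factor: |x^2 - (1)^2| = |x - 1| * |x + 1|.
Impose |x - 1| < 1 first. Then |x + 1| = |(x - 1) + 2*(1)| <= |x - 1| + 2*|1| < 1 + 2 = 3.
So |x^2 - (1)^2| < delta * 3.
We need delta * 3 <= 5/12, i.e. delta <= 5/12/3 = 5/36.
Since 5/36 < 1, this is tighter than 1; take delta = 5/36.
So delta = 5/36 works.

5/36


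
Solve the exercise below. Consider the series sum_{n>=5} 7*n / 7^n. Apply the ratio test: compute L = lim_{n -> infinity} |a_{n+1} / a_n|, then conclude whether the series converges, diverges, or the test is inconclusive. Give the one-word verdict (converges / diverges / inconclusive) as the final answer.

Let a_n denote the general term. Form the ratio a_{n+1}/a_n and simplify:
a_{n+1}/a_n = (n + 1)/(7*n)
Take the limit as n -> infinity: L = 1/7.
Since L = 1/7 < 1, the ratio test implies the series converges.

converges


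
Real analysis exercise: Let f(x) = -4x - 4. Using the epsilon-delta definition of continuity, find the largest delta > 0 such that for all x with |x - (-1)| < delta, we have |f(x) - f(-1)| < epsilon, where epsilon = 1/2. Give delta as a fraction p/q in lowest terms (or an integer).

We compute f(-1) = -4*(-1) - 4 = 0.
|f(x) - f(-1)| = |-4x - 4 - (0)| = |-4(x - (-1))| = 4|x - (-1)|.
We need 4|x - (-1)| < 1/2, i.e. |x - (-1)| < 1/2 / 4 = 1/8.
So any delta <= 1/8 works. Conversely, if delta > 1/8, then x = -1 + 1/8 satisfies |x - (-1)| = 1/8 < delta but |f(x) - f(-1)| = 4 * 1/8 = 1/2, which is not < 1/2; so no larger delta works.
Hence the largest such delta is 1/8.

1/8


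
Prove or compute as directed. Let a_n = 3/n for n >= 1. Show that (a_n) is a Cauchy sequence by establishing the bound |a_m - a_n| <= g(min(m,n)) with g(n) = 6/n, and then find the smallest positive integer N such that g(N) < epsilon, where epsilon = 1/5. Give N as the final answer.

For any m, n >= 1, by the triangle inequality:
|a_m - a_n| = |3/m - 3/n| <= 3*1/m + 3*1/n <= 6/min(m,n).
So g(n) = 6/n bounds the Cauchy difference. Since g(n) -> 0, (a_n) is Cauchy.
Now solve g(N) < 1/5: 6/N < 1/5 <=> N > 6 / (1/5) = 30.
The smallest integer strictly greater than 30 is N = 31.
Check: g(31) = 6/31 = 6/31 < 1/5; g(30) = 1/5 >= 1/5. So N = 31.

31


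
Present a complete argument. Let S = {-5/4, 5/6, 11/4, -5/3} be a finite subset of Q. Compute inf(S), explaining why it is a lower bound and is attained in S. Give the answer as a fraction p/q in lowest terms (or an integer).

S is finite, so inf(S) = min(S).
Sorted increasing:
-5/3, -5/4, 5/6, 11/4
The extremum is -5/3.
For every x in S, x >= -5/3. And -5/3 is in S, so it is attained.
Therefore inf(S) = -5/3.

-5/3


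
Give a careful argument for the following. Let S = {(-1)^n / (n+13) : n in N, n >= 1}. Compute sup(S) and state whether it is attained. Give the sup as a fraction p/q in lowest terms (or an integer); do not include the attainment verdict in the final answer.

Analysis:
- Values: -1/14, 1/15, -1/16, 1/17, -1/18, ...
- Positive terms (even n): 1/(2+13), 1/(4+13), ... decreasing -> max = 1/15 (n=2).
- Negative terms (odd n): -1/(1+13), -1/(3+13), ... increasing -> min = -1/14 (n=1).
- So sup = 1/15 (attained at n=2); inf = -1/14 (attained at n=1).
Conclusion: sup(S) = 1/15, attained in S.

1/15


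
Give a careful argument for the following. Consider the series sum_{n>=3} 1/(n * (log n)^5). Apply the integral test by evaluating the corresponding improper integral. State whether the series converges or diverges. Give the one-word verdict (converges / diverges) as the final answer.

Let f(x) = 1/(x*log(x)^5). Then f is positive, continuous, and decreasing on [3, infinity), so the integral test applies.
Compute the improper integral int_{3}^infinity f(x) dx:
  antiderivative F(x) = -1/(4*log(x)^4).
  F(x) -> 0 as x -> infinity.  int = 0 - F(3) = 1/(4*log(3)^4) < infinity. By the integral test, the series converges.

converges


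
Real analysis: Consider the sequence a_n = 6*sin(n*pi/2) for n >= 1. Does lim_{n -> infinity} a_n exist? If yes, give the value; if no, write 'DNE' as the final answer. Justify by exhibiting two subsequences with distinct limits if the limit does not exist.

Examine the behaviour of a_n along subsequences.
a_{4k+1} = 6*sin(pi/2 + 2k*pi) = 6 -> 6. a_{4k+3} = 6*sin(3pi/2 + 2k*pi) = -6 -> -6.
Since these two subsequential limits are 6 and -6, distinct, the full sequence cannot converge (a convergent sequence has all subsequences tending to the same limit). So lim a_n does not exist.

DNE


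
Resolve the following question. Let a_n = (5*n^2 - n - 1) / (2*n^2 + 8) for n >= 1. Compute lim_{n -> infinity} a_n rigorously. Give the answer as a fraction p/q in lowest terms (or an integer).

Divide numerator and denominator by n^2, the highest power:
numerator / n^2 = 5 - 1/n - 1/n^2
denominator / n^2 = 2 + 8/n^2
As n -> infinity, all terms of the form c/n^k (k >= 1) tend to 0.
So numerator / n^2 -> 5 and denominator / n^2 -> 2.
Therefore lim a_n = 5/2.

5/2


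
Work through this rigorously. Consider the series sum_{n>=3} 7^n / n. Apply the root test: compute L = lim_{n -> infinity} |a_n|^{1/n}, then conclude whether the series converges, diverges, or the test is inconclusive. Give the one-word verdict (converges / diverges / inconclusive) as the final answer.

Let a_n denote the general term. Form |a_n|^(1/n) and simplify:
|a_n|^(1/n) = 7/n^(1/n)
Take the limit as n -> infinity: L = 7.
Since L = 7 > 1, the root test implies divergence.

diverges


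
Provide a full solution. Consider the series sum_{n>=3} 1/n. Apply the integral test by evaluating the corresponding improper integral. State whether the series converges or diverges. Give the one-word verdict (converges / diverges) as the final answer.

Let f(x) = 1/x. Then f is positive, continuous, and decreasing on [3, infinity), so the integral test applies.
Compute the improper integral int_{3}^infinity f(x) dx:
  antiderivative F(x) = log(x).
  As x -> infinity, log(x) -> infinity.
  So int = infinity - log(3) = infinity. By the integral test, the series diverges.

diverges


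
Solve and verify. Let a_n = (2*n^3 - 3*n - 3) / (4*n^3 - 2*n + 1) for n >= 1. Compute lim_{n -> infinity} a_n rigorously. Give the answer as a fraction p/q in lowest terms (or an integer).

Divide numerator and denominator by n^3, the highest power:
numerator / n^3 = 2 - 3/n^2 - 3/n^3
denominator / n^3 = 4 - 2/n^2 + n^(-3)
As n -> infinity, all terms of the form c/n^k (k >= 1) tend to 0.
So numerator / n^3 -> 2 and denominator / n^3 -> 4.
Therefore lim a_n = 1/2.

1/2


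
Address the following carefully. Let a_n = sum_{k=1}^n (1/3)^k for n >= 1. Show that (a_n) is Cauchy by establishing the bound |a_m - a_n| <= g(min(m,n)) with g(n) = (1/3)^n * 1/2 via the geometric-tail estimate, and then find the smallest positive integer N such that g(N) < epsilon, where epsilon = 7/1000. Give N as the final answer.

For m > n >= 1: |a_m - a_n| = sum_{k=n+1}^m (1/3)^k < sum_{k=n+1}^infinity (1/3)^k = (1/3)^(n+1) / (1 - 1/3) = (1/3)^n * (1/3) * (3/2) = (1/3)^n * 1/2.
So g(n) = (1/3)^n / 2. Since g(n) -> 0, (a_n) is Cauchy.
Now solve g(N) < 7/1000: (1/3)^N / 2 < 7/1000 <=> 3^N > 1 / (2 * 7/1000) = 500/7.
Check powers of 3: 3^3 = 27 <= 500/7, 3^4 = 81 > 500/7.
So the smallest such N is 4. Check: g(4) = 1/(2 * 81) = 1/162 < 7/1000.

4


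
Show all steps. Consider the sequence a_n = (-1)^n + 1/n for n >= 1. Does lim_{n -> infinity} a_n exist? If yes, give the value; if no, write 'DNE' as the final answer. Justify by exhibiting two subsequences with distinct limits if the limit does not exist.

Examine the behaviour of a_n along subsequences.
a_{2k} = 1 + 1/(2k) -> 1. a_{2k+1} = -1 + 1/(2k+1) -> -1.
Since these two subsequential limits are 1 and -1, distinct, the full sequence cannot converge (a convergent sequence has all subsequences tending to the same limit). So lim a_n does not exist.

DNE


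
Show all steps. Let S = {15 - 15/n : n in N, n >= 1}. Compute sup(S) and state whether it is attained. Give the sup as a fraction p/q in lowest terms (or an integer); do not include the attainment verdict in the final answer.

Analysis:
- Values: 0, 15/2, 10, 45/4, ... strictly increasing.
- Minimum is 0 (n=1); inf = 0 (attained).
- 15 - 15/n -> 15 from below; sup = 15, not attained.
Conclusion: sup(S) = 15, not attained in S.

15


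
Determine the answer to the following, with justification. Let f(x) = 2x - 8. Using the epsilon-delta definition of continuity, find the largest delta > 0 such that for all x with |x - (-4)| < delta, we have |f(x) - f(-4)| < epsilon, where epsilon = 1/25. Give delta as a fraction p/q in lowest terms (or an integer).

We compute f(-4) = 2*(-4) - 8 = -16.
|f(x) - f(-4)| = |2x - 8 - (-16)| = |2(x - (-4))| = 2|x - (-4)|.
We need 2|x - (-4)| < 1/25, i.e. |x - (-4)| < 1/25 / 2 = 1/50.
So any delta <= 1/50 works. Conversely, if delta > 1/50, then x = -4 + 1/50 satisfies |x - (-4)| = 1/50 < delta but |f(x) - f(-4)| = 2 * 1/50 = 1/25, which is not < 1/25; so no larger delta works.
Hence the largest such delta is 1/50.

1/50


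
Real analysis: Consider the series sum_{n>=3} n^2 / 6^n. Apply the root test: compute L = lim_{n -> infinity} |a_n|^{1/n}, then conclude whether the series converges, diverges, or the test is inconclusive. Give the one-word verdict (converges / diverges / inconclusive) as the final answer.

Let a_n denote the general term. Form |a_n|^(1/n) and simplify:
|a_n|^(1/n) = n^(2/n)/6
Take the limit as n -> infinity: L = 1/6.
Since L = 1/6 < 1, the root test implies convergence.

converges


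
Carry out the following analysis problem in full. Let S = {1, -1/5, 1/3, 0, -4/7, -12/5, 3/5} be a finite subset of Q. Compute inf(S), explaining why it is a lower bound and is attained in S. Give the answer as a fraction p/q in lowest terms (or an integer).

S is finite, so inf(S) = min(S).
Sorted increasing:
-12/5, -4/7, -1/5, 0, 1/3, 3/5, 1
The extremum is -12/5.
For every x in S, x >= -12/5. And -12/5 is in S, so it is attained.
Therefore inf(S) = -12/5.

-12/5


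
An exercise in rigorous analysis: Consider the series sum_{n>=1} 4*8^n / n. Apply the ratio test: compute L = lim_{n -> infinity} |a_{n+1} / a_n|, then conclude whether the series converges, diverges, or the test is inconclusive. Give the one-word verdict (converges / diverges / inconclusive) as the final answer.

Let a_n denote the general term. Form the ratio a_{n+1}/a_n and simplify:
a_{n+1}/a_n = 8*n/(n + 1)
Take the limit as n -> infinity: L = 8.
Since L = 8 > 1 (or L = infinity), the ratio test implies the series diverges.

diverges


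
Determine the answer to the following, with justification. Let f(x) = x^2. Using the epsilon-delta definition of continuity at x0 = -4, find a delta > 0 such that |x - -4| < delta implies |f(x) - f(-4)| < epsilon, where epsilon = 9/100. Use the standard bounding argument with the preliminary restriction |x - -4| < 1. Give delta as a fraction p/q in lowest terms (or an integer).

Factor: |x^2 - (-4)^2| = |x - -4| * |x + -4|.
Impose |x - -4| < 1 first. Then |x + -4| = |(x - -4) + 2*(-4)| <= |x - -4| + 2*|-4| < 1 + 8 = 9.
So |x^2 - (-4)^2| < delta * 9.
We need delta * 9 <= 9/100, i.e. delta <= 9/100/9 = 1/100.
Since 1/100 < 1, this is tighter than 1; take delta = 1/100.
So delta = 1/100 works.

1/100


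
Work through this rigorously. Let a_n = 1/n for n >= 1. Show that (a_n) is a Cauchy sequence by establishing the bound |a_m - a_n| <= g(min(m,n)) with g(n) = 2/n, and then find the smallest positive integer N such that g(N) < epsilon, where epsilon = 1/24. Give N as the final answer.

For any m, n >= 1, by the triangle inequality:
|a_m - a_n| = |1/m - 1/n| <= 1/m + 1/n <= 2/min(m,n).
So g(n) = 2/n bounds the Cauchy difference. Since g(n) -> 0, (a_n) is Cauchy.
Now solve g(N) < 1/24: 2/N < 1/24 <=> N > 2 / (1/24) = 48.
The smallest integer strictly greater than 48 is N = 49.
Check: g(49) = 2/49 = 2/49 < 1/24; g(48) = 1/24 >= 1/24. So N = 49.

49


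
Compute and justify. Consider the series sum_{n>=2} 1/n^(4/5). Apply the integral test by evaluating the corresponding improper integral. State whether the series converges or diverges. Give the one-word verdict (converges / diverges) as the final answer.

Let f(x) = x^(-4/5). Then f is positive, continuous, and decreasing on [2, infinity), so the integral test applies.
Compute the improper integral int_{2}^infinity f(x) dx:
  antiderivative F(x) = 5*x^(1/5).
  As x -> infinity, F(x) -> infinity (since p = 4/5 < 1).
  So the integral diverges. By the integral test, the series diverges.

diverges


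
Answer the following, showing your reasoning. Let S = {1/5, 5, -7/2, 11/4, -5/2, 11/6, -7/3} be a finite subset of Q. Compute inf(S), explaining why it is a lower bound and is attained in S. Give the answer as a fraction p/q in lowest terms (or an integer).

S is finite, so inf(S) = min(S).
Sorted increasing:
-7/2, -5/2, -7/3, 1/5, 11/6, 11/4, 5
The extremum is -7/2.
For every x in S, x >= -7/2. And -7/2 is in S, so it is attained.
Therefore inf(S) = -7/2.

-7/2


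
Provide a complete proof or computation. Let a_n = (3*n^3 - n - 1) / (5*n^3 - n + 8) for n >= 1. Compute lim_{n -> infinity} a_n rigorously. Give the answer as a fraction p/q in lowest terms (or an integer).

Divide numerator and denominator by n^3, the highest power:
numerator / n^3 = 3 - 1/n^2 - 1/n^3
denominator / n^3 = 5 - 1/n^2 + 8/n^3
As n -> infinity, all terms of the form c/n^k (k >= 1) tend to 0.
So numerator / n^3 -> 3 and denominator / n^3 -> 5.
Therefore lim a_n = 3/5.

3/5


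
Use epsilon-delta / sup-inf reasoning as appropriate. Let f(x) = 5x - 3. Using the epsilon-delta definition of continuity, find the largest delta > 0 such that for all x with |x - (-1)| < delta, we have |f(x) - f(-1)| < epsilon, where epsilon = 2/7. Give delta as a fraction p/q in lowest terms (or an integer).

We compute f(-1) = 5*(-1) - 3 = -8.
|f(x) - f(-1)| = |5x - 3 - (-8)| = |5(x - (-1))| = 5|x - (-1)|.
We need 5|x - (-1)| < 2/7, i.e. |x - (-1)| < 2/7 / 5 = 2/35.
So any delta <= 2/35 works. Conversely, if delta > 2/35, then x = -1 + 2/35 satisfies |x - (-1)| = 2/35 < delta but |f(x) - f(-1)| = 5 * 2/35 = 2/7, which is not < 2/7; so no larger delta works.
Hence the largest such delta is 2/35.

2/35
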